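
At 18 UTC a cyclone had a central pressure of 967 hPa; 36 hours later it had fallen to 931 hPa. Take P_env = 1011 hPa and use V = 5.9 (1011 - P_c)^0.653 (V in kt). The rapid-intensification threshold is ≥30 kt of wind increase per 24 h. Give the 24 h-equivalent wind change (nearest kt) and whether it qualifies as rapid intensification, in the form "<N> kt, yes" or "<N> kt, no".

V₁: ΔP = 44, V ≈ 5.9 × 44^0.653 ≈ 69.83 kt.
V₂: ΔP = 80, V ≈ 5.9 × 80^0.653 ≈ 103.17 kt.
ΔV over 36 h = 33.34 kt → 24 h equivalent = 33.34 × 24/36 ≈ 22.23 kt.
22 kt < 30 kt ⇒ not rapid intensification.

22 kt, no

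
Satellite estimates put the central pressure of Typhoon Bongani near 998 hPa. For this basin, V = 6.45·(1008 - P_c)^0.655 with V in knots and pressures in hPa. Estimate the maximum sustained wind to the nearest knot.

ΔP = 1008 − 998 = 10 hPa.
10^0.655 ≈ 4.519.
V ≈ 6.45 × 4.519 ≈ 29.1 kt.

29 kt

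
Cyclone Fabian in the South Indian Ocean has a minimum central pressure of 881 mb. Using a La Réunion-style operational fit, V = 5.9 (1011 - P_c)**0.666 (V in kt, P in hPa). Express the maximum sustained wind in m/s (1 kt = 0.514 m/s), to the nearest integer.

ΔP = 1011 − 881 = 130 mb.
V ≈ 5.9 × 130^0.666 = 5.9 × 25.579 ≈ 150.917 kt.
150.917 × 0.514 ≈ 77.57 m/s → 78 m/s.

78 m/s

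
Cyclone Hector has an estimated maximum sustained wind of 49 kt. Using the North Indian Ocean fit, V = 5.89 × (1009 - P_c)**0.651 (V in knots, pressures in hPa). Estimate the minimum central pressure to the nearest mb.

ΔP = (V / 5.89)^(1/0.651) = (49/5.89)^1.536.
49/5.89 = 8.319; 8.319^1.536 ≈ 25.90 mb.
P_c = 1009 − 25.90 = 983.10 ≈ 983 mb.

983 mb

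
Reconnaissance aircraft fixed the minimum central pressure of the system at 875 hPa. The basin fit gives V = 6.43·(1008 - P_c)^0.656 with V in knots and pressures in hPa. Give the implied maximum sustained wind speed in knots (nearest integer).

159 kt

ΔP = 1008 − 875 = 133 hPa.
133^0.656 ≈ 24.731.
V ≈ 6.43 × 24.731 ≈ 159.0 kt.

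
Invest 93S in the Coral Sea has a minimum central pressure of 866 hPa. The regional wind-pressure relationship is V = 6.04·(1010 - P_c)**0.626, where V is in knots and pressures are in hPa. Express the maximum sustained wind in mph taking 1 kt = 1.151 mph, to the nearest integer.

156 mph

ΔP = 1010 − 866 = 144 hPa.
V ≈ 6.04 × 144^0.626 = 6.04 × 22.446 ≈ 135.573 kt.
135.573 × 1.151 ≈ 156.04 mph → 156 mph.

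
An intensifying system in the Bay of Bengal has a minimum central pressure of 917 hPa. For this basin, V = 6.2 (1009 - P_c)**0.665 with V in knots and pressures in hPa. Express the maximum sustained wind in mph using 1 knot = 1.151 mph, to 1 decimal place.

ΔP = 1009 − 917 = 92 hPa.
V ≈ 6.2 × 92^0.665 = 6.2 × 20.226 ≈ 125.404 kt.
125.404 × 1.151 ≈ 144.34 mph → 144.3 mph.

144.3 mph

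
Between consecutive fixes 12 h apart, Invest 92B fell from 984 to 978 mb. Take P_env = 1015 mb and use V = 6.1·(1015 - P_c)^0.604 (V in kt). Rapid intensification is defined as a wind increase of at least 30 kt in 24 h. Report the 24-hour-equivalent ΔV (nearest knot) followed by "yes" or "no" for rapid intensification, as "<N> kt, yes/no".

V₁: ΔP = 31, V ≈ 6.1 × 31^0.604 ≈ 48.54 kt.
V₂: ΔP = 37, V ≈ 6.1 × 37^0.604 ≈ 54.02 kt.
ΔV over 12 h = 5.48 kt → 24 h equivalent = 5.48 × 24/12 ≈ 10.96 kt.
11 kt < 30 kt ⇒ not rapid intensification.

11 kt, no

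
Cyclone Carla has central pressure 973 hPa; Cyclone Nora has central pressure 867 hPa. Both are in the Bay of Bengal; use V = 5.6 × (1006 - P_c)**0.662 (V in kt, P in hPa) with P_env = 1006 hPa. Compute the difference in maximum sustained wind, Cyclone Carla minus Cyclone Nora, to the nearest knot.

Cyclone Carla: ΔP = 33; V ≈ 5.6 × 33^0.662 ≈ 56.68 kt.
Cyclone Nora: ΔP = 139; V ≈ 5.6 × 139^0.662 ≈ 146.85 kt.
Difference ≈ 56.68 − 146.85 = -90.17 → -90 kt.

-90 kt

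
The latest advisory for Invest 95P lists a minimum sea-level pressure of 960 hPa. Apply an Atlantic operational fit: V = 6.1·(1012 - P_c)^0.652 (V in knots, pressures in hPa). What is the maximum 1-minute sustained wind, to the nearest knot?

80 kt

ΔP = 1012 − 960 = 52 hPa.
52^0.652 ≈ 13.147.
V ≈ 6.1 × 13.147 ≈ 80.2 kt.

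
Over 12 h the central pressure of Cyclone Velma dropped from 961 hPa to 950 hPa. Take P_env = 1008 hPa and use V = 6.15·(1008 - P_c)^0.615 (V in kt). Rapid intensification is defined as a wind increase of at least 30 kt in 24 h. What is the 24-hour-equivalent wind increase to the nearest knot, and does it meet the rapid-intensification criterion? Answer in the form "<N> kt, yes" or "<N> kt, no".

18 kt, no

V₁: ΔP = 47, V ≈ 6.15 × 47^0.615 ≈ 65.65 kt.
V₂: ΔP = 58, V ≈ 6.15 × 58^0.615 ≈ 74.71 kt.
ΔV over 12 h = 9.06 kt → 24 h equivalent = 9.06 × 24/12 ≈ 18.12 kt.
18 kt < 30 kt ⇒ not rapid intensification.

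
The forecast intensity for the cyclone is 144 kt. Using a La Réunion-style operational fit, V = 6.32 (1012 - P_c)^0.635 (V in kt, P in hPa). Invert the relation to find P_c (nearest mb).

875 mb

ΔP = (V / 6.32)^(1/0.635) = (144/6.32)^1.575.
144/6.32 = 22.785; 22.785^1.575 ≈ 137.41 mb.
P_c = 1012 − 137.41 = 874.59 ≈ 875 mb.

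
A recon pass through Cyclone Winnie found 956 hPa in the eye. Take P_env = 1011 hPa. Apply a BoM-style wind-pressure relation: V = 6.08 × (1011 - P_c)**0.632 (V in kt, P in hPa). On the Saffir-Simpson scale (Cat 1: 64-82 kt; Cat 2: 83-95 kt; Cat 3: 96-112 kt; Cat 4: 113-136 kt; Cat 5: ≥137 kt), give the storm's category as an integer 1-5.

ΔP = 1011 − 956 = 55 hPa.
V ≈ 6.08 × 55^0.632 = 6.08 × 12.59 ≈ 77 kt.
77 kt falls in the Category 1 band.

1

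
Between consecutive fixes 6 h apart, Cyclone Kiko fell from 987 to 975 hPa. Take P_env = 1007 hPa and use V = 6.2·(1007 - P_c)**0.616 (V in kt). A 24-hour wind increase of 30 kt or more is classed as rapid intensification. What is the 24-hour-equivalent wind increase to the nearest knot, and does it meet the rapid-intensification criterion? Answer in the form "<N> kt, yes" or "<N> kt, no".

V₁: ΔP = 20, V ≈ 6.2 × 20^0.616 ≈ 39.25 kt.
V₂: ΔP = 32, V ≈ 6.2 × 32^0.616 ≈ 52.43 kt.
ΔV over 6 h = 13.18 kt → 24 h equivalent = 13.18 × 24/6 ≈ 52.72 kt.
53 kt ≥ 30 kt ⇒ rapid intensification.

53 kt, yes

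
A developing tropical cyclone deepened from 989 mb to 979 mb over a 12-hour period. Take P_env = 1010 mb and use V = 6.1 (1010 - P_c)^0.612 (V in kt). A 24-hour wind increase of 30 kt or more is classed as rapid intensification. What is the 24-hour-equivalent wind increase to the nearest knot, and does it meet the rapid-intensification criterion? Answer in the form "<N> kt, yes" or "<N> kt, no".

V₁: ΔP = 21, V ≈ 6.1 × 21^0.612 ≈ 39.31 kt.
V₂: ΔP = 31, V ≈ 6.1 × 31^0.612 ≈ 49.89 kt.
ΔV over 12 h = 10.58 kt → 24 h equivalent = 10.58 × 24/12 ≈ 21.16 kt.
21 kt < 30 kt ⇒ not rapid intensification.

21 kt, no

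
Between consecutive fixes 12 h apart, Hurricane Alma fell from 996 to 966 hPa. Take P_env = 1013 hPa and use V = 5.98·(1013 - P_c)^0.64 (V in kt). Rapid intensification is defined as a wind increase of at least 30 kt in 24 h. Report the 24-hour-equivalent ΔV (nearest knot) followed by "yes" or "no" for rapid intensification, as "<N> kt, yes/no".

V₁: ΔP = 17, V ≈ 5.98 × 17^0.64 ≈ 36.66 kt.
V₂: ΔP = 47, V ≈ 5.98 × 47^0.64 ≈ 70.28 kt.
ΔV over 12 h = 33.62 kt → 24 h equivalent = 33.62 × 24/12 ≈ 67.24 kt.
67 kt ≥ 30 kt ⇒ rapid intensification.

67 kt, yes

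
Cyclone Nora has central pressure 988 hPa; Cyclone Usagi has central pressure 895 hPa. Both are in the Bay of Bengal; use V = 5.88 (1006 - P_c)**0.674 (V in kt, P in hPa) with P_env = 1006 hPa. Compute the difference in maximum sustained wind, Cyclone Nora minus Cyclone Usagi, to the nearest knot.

Cyclone Nora: ΔP = 18; V ≈ 5.88 × 18^0.674 ≈ 41.25 kt.
Cyclone Usagi: ΔP = 111; V ≈ 5.88 × 111^0.674 ≈ 140.58 kt.
Difference ≈ 41.25 − 140.58 = -99.33 → -99 kt.

-99 kt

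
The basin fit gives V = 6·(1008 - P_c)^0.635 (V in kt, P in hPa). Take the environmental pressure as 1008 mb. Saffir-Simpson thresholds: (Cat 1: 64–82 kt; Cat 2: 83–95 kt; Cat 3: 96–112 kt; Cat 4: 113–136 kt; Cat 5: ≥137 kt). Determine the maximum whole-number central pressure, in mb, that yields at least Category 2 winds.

945 mb

Category 2 begins at V = 83 kt.
Required ΔP = (83/6)^(1/0.635) = 13.833^1.575 ≈ 62.62 mb.
P_c ≤ 1008 − 62.62 = 945.38, so the highest integer P_c is 945 mb.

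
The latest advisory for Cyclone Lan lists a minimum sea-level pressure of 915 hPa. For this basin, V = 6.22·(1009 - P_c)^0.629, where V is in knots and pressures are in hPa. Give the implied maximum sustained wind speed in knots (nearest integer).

ΔP = 1009 − 915 = 94 hPa.
94^0.629 ≈ 17.422.
V ≈ 6.22 × 17.422 ≈ 108.4 kt.

108 kt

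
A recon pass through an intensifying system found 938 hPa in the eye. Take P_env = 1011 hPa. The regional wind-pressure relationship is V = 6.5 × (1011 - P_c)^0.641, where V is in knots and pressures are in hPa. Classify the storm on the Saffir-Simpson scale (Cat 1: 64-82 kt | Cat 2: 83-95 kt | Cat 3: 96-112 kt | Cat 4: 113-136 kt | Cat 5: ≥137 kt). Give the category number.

3

ΔP = 1011 − 938 = 73 hPa.
V ≈ 6.5 × 73^0.641 = 6.5 × 15.65 ≈ 102 kt.
102 kt falls in the Category 3 band.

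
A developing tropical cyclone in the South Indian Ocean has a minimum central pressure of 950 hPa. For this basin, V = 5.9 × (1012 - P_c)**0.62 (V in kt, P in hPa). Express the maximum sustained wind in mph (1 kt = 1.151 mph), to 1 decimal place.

ΔP = 1012 − 950 = 62 hPa.
V ≈ 5.9 × 62^0.62 = 5.9 × 12.921 ≈ 76.232 kt.
76.232 × 1.151 ≈ 87.74 mph → 87.7 mph.

87.7 mph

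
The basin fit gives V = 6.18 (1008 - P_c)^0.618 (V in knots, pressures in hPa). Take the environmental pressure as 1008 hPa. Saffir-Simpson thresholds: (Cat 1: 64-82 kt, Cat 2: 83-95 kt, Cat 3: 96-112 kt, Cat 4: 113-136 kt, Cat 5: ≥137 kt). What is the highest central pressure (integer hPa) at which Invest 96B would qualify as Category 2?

941 hPa

Category 2 begins at V = 83 kt.
Required ΔP = (83/6.18)^(1/0.618) = 13.430^1.618 ≈ 66.89 hPa.
P_c ≤ 1008 − 66.89 = 941.11, so the highest integer P_c is 941 hPa.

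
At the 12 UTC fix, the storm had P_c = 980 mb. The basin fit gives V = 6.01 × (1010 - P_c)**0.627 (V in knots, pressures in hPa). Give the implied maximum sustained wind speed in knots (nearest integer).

ΔP = 1010 − 980 = 30 mb.
30^0.627 ≈ 8.436.
V ≈ 6.01 × 8.436 ≈ 50.7 kt.

51 kt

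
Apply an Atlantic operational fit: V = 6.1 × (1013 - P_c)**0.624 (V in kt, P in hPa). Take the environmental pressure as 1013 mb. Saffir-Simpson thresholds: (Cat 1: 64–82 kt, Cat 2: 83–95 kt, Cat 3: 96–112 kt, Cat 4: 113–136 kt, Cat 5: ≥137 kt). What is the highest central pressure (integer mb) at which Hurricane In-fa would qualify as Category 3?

930 mb

Category 3 begins at V = 96 kt.
Required ΔP = (96/6.1)^(1/0.624) = 15.738^1.603 ≈ 82.83 mb.
P_c ≤ 1013 − 82.83 = 930.17, so the highest integer P_c is 930 mb.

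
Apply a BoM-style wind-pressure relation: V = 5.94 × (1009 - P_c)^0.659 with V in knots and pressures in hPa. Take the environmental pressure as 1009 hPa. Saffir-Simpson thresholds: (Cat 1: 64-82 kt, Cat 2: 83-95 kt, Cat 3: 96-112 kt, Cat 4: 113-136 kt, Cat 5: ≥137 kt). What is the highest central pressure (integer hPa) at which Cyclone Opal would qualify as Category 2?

954 hPa

Category 2 begins at V = 83 kt.
Required ΔP = (83/5.94)^(1/0.659) = 13.973^1.517 ≈ 54.69 hPa.
P_c ≤ 1009 − 54.69 = 954.31, so the highest integer P_c is 954 hPa.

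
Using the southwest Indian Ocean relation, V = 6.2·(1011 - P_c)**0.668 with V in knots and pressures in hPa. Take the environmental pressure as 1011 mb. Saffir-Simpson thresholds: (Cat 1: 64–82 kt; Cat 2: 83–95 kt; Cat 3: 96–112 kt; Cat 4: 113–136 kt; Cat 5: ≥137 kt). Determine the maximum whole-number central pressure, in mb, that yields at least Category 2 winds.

Category 2 begins at V = 83 kt.
Required ΔP = (83/6.2)^(1/0.668) = 13.387^1.497 ≈ 48.60 mb.
P_c ≤ 1011 − 48.60 = 962.40, so the highest integer P_c is 962 mb.

962 mb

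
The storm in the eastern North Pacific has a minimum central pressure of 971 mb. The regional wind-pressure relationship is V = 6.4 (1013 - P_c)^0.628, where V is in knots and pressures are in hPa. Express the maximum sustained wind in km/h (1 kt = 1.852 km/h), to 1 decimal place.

ΔP = 1013 − 971 = 42 mb.
V ≈ 6.4 × 42^0.628 = 6.4 × 10.457 ≈ 66.924 kt.
66.924 × 1.852 ≈ 123.94 km/h → 123.9 km/h.

123.9 km/h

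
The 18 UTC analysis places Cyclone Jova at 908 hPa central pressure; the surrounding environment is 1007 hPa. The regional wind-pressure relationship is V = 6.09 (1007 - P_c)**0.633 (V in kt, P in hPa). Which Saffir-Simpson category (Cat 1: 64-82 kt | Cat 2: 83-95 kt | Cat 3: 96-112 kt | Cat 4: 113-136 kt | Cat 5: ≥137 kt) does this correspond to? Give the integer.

ΔP = 1007 − 908 = 99 hPa.
V ≈ 6.09 × 99^0.633 = 6.09 × 18.33 ≈ 112 kt.
112 kt falls in the Category 3 band.

3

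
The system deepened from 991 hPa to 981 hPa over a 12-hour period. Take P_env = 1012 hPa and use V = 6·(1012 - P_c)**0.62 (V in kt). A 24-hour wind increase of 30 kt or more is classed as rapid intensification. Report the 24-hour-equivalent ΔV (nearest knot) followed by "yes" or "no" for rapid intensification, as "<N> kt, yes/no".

V₁: ΔP = 21, V ≈ 6 × 21^0.62 ≈ 39.62 kt.
V₂: ΔP = 31, V ≈ 6 × 31^0.62 ≈ 50.44 kt.
ΔV over 12 h = 10.82 kt → 24 h equivalent = 10.82 × 24/12 ≈ 21.64 kt.
22 kt < 30 kt ⇒ not rapid intensification.

22 kt, no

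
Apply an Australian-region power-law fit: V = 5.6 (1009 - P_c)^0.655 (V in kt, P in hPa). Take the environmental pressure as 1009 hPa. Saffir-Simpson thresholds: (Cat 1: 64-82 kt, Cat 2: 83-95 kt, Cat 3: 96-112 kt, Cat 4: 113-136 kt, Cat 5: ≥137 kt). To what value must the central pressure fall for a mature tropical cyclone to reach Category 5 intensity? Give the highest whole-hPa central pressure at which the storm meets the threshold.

Category 5 begins at V = 137 kt.
Required ΔP = (137/5.6)^(1/0.655) = 24.464^1.527 ≈ 131.79 hPa.
P_c ≤ 1009 − 131.79 = 877.21, so the highest integer P_c is 877 hPa.

877 hPa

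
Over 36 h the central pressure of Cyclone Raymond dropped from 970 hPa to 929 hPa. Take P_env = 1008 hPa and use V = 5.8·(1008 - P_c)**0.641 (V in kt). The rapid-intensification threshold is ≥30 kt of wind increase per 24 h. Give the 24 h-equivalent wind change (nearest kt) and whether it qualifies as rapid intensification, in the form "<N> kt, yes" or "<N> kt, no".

24 kt, no

V₁: ΔP = 38, V ≈ 5.8 × 38^0.641 ≈ 59.71 kt.
V₂: ΔP = 79, V ≈ 5.8 × 79^0.641 ≈ 95.46 kt.
ΔV over 36 h = 35.75 kt → 24 h equivalent = 35.75 × 24/36 ≈ 23.83 kt.
24 kt < 30 kt ⇒ not rapid intensification.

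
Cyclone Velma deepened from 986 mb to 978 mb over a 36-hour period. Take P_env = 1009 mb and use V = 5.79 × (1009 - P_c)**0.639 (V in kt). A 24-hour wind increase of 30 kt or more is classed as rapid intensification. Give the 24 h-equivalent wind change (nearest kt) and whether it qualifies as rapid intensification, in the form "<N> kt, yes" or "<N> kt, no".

V₁: ΔP = 23, V ≈ 5.79 × 23^0.639 ≈ 42.94 kt.
V₂: ΔP = 31, V ≈ 5.79 × 31^0.639 ≈ 51.96 kt.
ΔV over 36 h = 9.02 kt → 24 h equivalent = 9.02 × 24/36 ≈ 6.01 kt.
6 kt < 30 kt ⇒ not rapid intensification.

6 kt, no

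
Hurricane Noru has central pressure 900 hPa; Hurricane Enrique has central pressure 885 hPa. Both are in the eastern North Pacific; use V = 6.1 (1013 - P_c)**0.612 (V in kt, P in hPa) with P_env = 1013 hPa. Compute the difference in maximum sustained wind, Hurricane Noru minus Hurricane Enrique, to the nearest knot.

Hurricane Noru: ΔP = 113; V ≈ 6.1 × 113^0.612 ≈ 110.11 kt.
Hurricane Enrique: ΔP = 128; V ≈ 6.1 × 128^0.612 ≈ 118.83 kt.
Difference ≈ 110.11 − 118.83 = -8.72 → -9 kt.

-9 kt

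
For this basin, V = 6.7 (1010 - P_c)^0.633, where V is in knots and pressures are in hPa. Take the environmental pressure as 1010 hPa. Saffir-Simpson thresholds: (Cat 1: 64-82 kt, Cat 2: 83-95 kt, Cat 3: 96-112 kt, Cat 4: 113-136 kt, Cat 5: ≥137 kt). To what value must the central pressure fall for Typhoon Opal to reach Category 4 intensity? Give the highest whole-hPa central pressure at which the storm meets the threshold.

923 hPa

Category 4 begins at V = 113 kt.
Required ΔP = (113/6.7)^(1/0.633) = 16.866^1.580 ≈ 86.77 hPa.
P_c ≤ 1010 − 86.77 = 923.23, so the highest integer P_c is 923 hPa.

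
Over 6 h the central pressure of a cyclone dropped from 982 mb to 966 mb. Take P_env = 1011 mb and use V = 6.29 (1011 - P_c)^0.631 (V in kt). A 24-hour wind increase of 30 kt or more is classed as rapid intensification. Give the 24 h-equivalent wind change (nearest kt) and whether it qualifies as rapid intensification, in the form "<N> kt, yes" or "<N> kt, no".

67 kt, yes

V₁: ΔP = 29, V ≈ 6.29 × 29^0.631 ≈ 52.65 kt.
V₂: ΔP = 45, V ≈ 6.29 × 45^0.631 ≈ 69.47 kt.
ΔV over 6 h = 16.82 kt → 24 h equivalent = 16.82 × 24/6 ≈ 67.28 kt.
67 kt ≥ 30 kt ⇒ rapid intensification.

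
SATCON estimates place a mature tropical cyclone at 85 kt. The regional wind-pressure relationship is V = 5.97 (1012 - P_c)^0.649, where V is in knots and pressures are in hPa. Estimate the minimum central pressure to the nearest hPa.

ΔP = (V / 5.97)^(1/0.649) = (85/5.97)^1.541.
85/5.97 = 14.238; 14.238^1.541 ≈ 59.88 hPa.
P_c = 1012 − 59.88 = 952.12 ≈ 952 hPa.

952 hPa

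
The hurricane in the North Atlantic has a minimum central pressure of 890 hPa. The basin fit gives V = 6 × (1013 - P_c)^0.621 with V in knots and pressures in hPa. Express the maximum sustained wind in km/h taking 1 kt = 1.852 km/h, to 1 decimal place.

220.6 km/h

ΔP = 1013 − 890 = 123 hPa.
V ≈ 6 × 123^0.621 = 6 × 19.853 ≈ 119.119 kt.
119.119 × 1.852 ≈ 220.61 km/h → 220.6 km/h.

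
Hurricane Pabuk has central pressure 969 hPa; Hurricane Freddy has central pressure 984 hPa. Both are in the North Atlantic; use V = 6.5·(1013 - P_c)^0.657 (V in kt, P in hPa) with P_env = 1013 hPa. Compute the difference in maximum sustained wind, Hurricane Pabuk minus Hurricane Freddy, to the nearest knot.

Hurricane Pabuk: ΔP = 44; V ≈ 6.5 × 44^0.657 ≈ 78.10 kt.
Hurricane Freddy: ΔP = 29; V ≈ 6.5 × 29^0.657 ≈ 59.39 kt.
Difference ≈ 78.10 − 59.39 = 18.71 → 19 kt.

19 kt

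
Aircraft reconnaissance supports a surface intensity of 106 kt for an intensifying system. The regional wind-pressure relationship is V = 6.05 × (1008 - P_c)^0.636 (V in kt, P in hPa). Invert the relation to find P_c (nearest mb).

ΔP = (V / 6.05)^(1/0.636) = (106/6.05)^1.572.
106/6.05 = 17.521; 17.521^1.572 ≈ 90.21 mb.
P_c = 1008 − 90.21 = 917.79 ≈ 918 mb.

918 mb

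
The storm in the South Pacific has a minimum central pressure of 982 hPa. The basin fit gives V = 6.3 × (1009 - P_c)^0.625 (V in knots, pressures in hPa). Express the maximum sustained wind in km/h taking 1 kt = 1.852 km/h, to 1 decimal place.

ΔP = 1009 − 982 = 27 hPa.
V ≈ 6.3 × 27^0.625 = 6.3 × 7.845 ≈ 49.425 kt.
49.425 × 1.852 ≈ 91.53 km/h → 91.5 km/h.

91.5 km/h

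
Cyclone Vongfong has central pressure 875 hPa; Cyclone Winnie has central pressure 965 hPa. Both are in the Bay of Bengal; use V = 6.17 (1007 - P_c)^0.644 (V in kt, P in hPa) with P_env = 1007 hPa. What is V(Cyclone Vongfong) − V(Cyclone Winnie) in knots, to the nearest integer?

Cyclone Vongfong: ΔP = 132; V ≈ 6.17 × 132^0.644 ≈ 143.20 kt.
Cyclone Winnie: ΔP = 42; V ≈ 6.17 × 42^0.644 ≈ 68.49 kt.
Difference ≈ 143.20 − 68.49 = 74.71 → 75 kt.

75 kt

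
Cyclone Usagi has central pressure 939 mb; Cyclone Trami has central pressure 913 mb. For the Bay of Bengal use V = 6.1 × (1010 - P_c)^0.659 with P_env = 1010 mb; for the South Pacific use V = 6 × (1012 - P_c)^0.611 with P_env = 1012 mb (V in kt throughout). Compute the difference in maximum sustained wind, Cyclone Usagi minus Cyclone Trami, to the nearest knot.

Cyclone Usagi: ΔP = 71; V ≈ 6.1 × 71^0.659 ≈ 101.23 kt.
Cyclone Trami: ΔP = 99; V ≈ 6 × 99^0.611 ≈ 99.42 kt.
Difference ≈ 101.23 − 99.42 = 1.81 → 2 kt.

2 kt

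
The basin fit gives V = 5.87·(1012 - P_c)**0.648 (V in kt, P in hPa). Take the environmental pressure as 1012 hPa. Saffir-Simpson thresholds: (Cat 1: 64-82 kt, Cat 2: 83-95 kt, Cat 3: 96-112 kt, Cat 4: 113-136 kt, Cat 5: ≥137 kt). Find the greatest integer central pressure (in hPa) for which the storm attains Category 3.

Category 3 begins at V = 96 kt.
Required ΔP = (96/5.87)^(1/0.648) = 16.354^1.543 ≈ 74.63 hPa.
P_c ≤ 1012 − 74.63 = 937.37, so the highest integer P_c is 937 hPa.

937 hPa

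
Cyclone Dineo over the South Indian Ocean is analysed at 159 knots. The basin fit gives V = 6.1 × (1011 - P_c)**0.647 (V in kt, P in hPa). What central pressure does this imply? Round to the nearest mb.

857 mb

ΔP = (V / 6.1)^(1/0.647) = (159/6.1)^1.546.
159/6.1 = 26.066; 26.066^1.546 ≈ 154.41 mb.
P_c = 1011 − 154.41 = 856.59 ≈ 857 mb.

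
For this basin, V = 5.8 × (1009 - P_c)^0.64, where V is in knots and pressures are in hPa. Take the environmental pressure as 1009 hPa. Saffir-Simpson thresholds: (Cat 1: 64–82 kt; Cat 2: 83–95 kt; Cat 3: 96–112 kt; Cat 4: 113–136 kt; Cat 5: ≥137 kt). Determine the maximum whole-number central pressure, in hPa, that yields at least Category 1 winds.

Category 1 begins at V = 64 kt.
Required ΔP = (64/5.8)^(1/0.64) = 11.034^1.562 ≈ 42.59 hPa.
P_c ≤ 1009 − 42.59 = 966.41, so the highest integer P_c is 966 hPa.

966 hPa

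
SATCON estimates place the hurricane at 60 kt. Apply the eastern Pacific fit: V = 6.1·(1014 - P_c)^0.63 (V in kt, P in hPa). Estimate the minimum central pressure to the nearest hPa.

ΔP = (V / 6.1)^(1/0.63) = (60/6.1)^1.587.
60/6.1 = 9.836; 9.836^1.587 ≈ 37.66 hPa.
P_c = 1014 − 37.66 = 976.34 ≈ 976 hPa.

976 hPa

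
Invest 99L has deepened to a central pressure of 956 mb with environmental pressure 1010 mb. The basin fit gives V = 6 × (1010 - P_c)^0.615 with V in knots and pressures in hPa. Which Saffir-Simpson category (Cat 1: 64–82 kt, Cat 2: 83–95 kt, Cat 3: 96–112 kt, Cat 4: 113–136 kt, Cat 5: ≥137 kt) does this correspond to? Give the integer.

ΔP = 1010 − 956 = 54 mb.
V ≈ 6 × 54^0.615 = 6 × 11.63 ≈ 70 kt.
70 kt falls in the Category 1 band.

1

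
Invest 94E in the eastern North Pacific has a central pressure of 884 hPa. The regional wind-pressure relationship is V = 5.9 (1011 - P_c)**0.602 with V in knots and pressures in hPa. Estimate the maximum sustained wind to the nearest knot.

ΔP = 1011 − 884 = 127 hPa.
127^0.602 ≈ 18.471.
V ≈ 5.9 × 18.471 ≈ 109.0 kt.

109 kt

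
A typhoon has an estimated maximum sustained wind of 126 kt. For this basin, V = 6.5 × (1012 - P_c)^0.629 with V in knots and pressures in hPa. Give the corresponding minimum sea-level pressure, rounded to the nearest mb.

ΔP = (V / 6.5)^(1/0.629) = (126/6.5)^1.590.
126/6.5 = 19.385; 19.385^1.590 ≈ 111.39 mb.
P_c = 1012 − 111.39 = 900.61 ≈ 901 mb.

901 mb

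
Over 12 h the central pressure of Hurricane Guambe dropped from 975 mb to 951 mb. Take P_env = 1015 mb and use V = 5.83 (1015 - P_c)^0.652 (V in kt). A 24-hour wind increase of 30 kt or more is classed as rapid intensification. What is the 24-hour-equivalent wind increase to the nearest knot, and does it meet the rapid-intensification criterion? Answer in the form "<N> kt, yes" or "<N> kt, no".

V₁: ΔP = 40, V ≈ 5.83 × 40^0.652 ≈ 64.60 kt.
V₂: ΔP = 64, V ≈ 5.83 × 64^0.652 ≈ 87.76 kt.
ΔV over 12 h = 23.16 kt → 24 h equivalent = 23.16 × 24/12 ≈ 46.32 kt.
46 kt ≥ 30 kt ⇒ rapid intensification.

46 kt, yes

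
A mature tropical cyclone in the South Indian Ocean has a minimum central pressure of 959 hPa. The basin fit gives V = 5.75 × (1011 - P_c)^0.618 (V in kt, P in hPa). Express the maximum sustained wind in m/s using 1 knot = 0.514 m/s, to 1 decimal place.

34.0 m/s

ΔP = 1011 − 959 = 52 hPa.
V ≈ 5.75 × 52^0.618 = 5.75 × 11.494 ≈ 66.093 kt.
66.093 × 0.514 ≈ 33.97 m/s → 34.0 m/s.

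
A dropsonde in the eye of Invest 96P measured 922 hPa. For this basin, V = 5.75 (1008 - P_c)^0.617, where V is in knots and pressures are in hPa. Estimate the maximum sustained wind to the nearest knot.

ΔP = 1008 − 922 = 86 hPa.
86^0.617 ≈ 15.617.
V ≈ 5.75 × 15.617 ≈ 89.8 kt.

90 kt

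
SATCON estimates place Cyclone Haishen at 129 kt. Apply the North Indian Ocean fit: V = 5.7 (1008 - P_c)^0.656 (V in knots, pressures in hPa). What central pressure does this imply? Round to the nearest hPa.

892 hPa

ΔP = (V / 5.7)^(1/0.656) = (129/5.7)^1.524.
129/5.7 = 22.632; 22.632^1.524 ≈ 116.18 hPa.
P_c = 1008 − 116.18 = 891.82 ≈ 892 hPa.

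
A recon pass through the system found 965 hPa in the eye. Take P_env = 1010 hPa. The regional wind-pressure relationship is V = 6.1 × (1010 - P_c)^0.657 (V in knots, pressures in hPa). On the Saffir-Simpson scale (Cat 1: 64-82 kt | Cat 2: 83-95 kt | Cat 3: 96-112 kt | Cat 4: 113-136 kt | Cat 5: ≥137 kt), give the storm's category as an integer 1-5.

ΔP = 1010 − 965 = 45 hPa.
V ≈ 6.1 × 45^0.657 = 6.1 × 12.19 ≈ 74 kt.
74 kt falls in the Category 1 band.

1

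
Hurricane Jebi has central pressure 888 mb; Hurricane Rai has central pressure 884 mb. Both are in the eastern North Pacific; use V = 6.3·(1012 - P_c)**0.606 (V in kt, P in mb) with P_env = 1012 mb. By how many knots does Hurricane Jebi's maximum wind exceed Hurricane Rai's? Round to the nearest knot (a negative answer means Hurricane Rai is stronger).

Hurricane Jebi: ΔP = 124; V ≈ 6.3 × 124^0.606 ≈ 116.94 kt.
Hurricane Rai: ΔP = 128; V ≈ 6.3 × 128^0.606 ≈ 119.21 kt.
Difference ≈ 116.94 − 119.21 = -2.27 → -2 kt.

-2 kt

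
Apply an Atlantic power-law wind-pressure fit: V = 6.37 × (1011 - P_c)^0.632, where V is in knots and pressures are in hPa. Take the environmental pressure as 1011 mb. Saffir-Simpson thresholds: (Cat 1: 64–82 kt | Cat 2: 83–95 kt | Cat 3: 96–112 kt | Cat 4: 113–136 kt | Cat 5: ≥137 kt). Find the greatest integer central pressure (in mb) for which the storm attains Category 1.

972 mb

Category 1 begins at V = 64 kt.
Required ΔP = (64/6.37)^(1/0.632) = 10.047^1.582 ≈ 38.50 mb.
P_c ≤ 1011 − 38.50 = 972.50, so the highest integer P_c is 972 mb.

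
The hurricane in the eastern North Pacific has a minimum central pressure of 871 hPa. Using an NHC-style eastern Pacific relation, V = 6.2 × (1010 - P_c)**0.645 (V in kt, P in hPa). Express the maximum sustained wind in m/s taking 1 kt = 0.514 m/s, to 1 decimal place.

76.8 m/s

ΔP = 1010 − 871 = 139 hPa.
V ≈ 6.2 × 139^0.645 = 6.2 × 24.113 ≈ 149.498 kt.
149.498 × 0.514 ≈ 76.84 m/s → 76.8 m/s.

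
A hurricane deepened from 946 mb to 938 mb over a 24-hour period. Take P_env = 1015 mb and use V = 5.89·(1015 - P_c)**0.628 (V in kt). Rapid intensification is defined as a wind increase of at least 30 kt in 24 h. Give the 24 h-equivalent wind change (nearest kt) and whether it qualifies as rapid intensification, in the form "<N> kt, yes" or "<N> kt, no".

6 kt, no

V₁: ΔP = 69, V ≈ 5.89 × 69^0.628 ≈ 84.12 kt.
V₂: ΔP = 77, V ≈ 5.89 × 77^0.628 ≈ 90.12 kt.
ΔV over 24 h = 6.00 kt → 24 h equivalent = 6.00 × 24/24 ≈ 6.00 kt.
6 kt < 30 kt ⇒ not rapid intensification.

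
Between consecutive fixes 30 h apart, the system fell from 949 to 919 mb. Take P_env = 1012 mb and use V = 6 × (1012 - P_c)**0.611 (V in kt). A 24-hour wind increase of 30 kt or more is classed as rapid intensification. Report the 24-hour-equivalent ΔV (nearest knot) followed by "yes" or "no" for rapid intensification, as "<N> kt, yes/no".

V₁: ΔP = 63, V ≈ 6 × 63^0.611 ≈ 75.43 kt.
V₂: ΔP = 93, V ≈ 6 × 93^0.611 ≈ 95.70 kt.
ΔV over 30 h = 20.27 kt → 24 h equivalent = 20.27 × 24/30 ≈ 16.22 kt.
16 kt < 30 kt ⇒ not rapid intensification.

16 kt, no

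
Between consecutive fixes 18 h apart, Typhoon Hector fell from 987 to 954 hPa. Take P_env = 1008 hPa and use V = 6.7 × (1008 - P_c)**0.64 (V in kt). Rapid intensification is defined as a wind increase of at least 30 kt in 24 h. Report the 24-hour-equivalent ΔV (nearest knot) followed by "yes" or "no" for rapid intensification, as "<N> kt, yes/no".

V₁: ΔP = 21, V ≈ 6.7 × 21^0.64 ≈ 47.02 kt.
V₂: ΔP = 54, V ≈ 6.7 × 54^0.64 ≈ 86.06 kt.
ΔV over 18 h = 39.04 kt → 24 h equivalent = 39.04 × 24/18 ≈ 52.05 kt.
52 kt ≥ 30 kt ⇒ rapid intensification.

52 kt, yes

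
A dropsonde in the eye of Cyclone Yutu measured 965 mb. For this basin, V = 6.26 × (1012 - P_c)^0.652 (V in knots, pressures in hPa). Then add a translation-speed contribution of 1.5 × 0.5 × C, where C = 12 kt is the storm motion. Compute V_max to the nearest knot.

86 kt

ΔP = 1012 − 965 = 47 mb.
47^0.652 ≈ 12.309.
V ≈ 6.26 × 12.309 ≈ 77.1 kt.
Translation term: 1.5 × 0.5 × 12 = 9 kt.
Corrected V ≈ 86.1 kt → 86 kt.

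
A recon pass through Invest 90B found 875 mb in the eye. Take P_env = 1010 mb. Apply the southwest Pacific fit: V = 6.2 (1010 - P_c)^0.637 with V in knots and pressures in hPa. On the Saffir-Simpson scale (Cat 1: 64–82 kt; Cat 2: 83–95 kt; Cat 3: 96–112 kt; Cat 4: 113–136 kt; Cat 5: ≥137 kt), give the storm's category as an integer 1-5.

5

ΔP = 1010 − 875 = 135 mb.
V ≈ 6.2 × 135^0.637 = 6.2 × 22.75 ≈ 141 kt.
141 kt falls in the Category 5 band.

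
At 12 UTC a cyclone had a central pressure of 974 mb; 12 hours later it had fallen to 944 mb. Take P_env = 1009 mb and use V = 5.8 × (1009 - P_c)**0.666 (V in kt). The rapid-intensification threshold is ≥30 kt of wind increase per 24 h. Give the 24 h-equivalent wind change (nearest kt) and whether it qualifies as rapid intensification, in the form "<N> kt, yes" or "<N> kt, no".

V₁: ΔP = 35, V ≈ 5.8 × 35^0.666 ≈ 61.91 kt.
V₂: ΔP = 65, V ≈ 5.8 × 65^0.666 ≈ 93.50 kt.
ΔV over 12 h = 31.59 kt → 24 h equivalent = 31.59 × 24/12 ≈ 63.18 kt.
63 kt ≥ 30 kt ⇒ rapid intensification.

63 kt, yes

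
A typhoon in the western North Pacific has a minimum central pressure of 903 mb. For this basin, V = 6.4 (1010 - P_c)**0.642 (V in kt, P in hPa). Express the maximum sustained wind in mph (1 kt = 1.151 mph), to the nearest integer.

148 mph

ΔP = 1010 − 903 = 107 mb.
V ≈ 6.4 × 107^0.642 = 6.4 × 20.085 ≈ 128.542 kt.
128.542 × 1.151 ≈ 147.95 mph → 148 mph.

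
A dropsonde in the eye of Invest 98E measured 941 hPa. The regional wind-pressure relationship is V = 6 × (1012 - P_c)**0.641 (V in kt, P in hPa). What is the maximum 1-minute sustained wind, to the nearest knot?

ΔP = 1012 − 941 = 71 hPa.
71^0.641 ≈ 15.369.
V ≈ 6 × 15.369 ≈ 92.2 kt.

92 kt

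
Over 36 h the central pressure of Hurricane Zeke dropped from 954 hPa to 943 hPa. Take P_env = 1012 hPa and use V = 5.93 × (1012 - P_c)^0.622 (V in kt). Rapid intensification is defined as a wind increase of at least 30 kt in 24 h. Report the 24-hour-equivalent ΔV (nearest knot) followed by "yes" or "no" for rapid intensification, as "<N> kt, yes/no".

6 kt, no

V₁: ΔP = 58, V ≈ 5.93 × 58^0.622 ≈ 74.12 kt.
V₂: ΔP = 69, V ≈ 5.93 × 69^0.622 ≈ 82.57 kt.
ΔV over 36 h = 8.45 kt → 24 h equivalent = 8.45 × 24/36 ≈ 5.63 kt.
6 kt < 30 kt ⇒ not rapid intensification.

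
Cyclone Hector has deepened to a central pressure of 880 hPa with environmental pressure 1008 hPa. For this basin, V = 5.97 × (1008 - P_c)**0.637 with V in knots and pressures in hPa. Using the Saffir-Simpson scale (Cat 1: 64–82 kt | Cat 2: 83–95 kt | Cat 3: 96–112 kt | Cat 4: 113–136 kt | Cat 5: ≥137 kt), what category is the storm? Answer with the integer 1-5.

4

ΔP = 1008 − 880 = 128 hPa.
V ≈ 5.97 × 128^0.637 = 5.97 × 21.99 ≈ 131 kt.
131 kt falls in the Category 4 band.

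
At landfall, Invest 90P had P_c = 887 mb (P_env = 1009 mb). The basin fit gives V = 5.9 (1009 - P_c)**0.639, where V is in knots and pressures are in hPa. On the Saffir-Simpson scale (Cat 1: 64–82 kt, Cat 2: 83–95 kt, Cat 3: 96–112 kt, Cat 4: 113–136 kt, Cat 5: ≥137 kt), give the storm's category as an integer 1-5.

4

ΔP = 1009 − 887 = 122 mb.
V ≈ 5.9 × 122^0.639 = 5.9 × 21.54 ≈ 127 kt.
127 kt falls in the Category 4 band.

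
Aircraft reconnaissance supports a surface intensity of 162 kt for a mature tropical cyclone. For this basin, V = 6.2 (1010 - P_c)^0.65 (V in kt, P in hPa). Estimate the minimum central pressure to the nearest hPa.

ΔP = (V / 6.2)^(1/0.65) = (162/6.2)^1.538.
162/6.2 = 26.129; 26.129^1.538 ≈ 151.42 hPa.
P_c = 1010 − 151.42 = 858.58 ≈ 859 hPa.

859 hPa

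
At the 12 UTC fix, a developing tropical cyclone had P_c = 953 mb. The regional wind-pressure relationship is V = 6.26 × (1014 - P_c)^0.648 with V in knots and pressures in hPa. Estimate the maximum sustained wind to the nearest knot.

ΔP = 1014 − 953 = 61 mb.
61^0.648 ≈ 14.351.
V ≈ 6.26 × 14.351 ≈ 89.8 kt.

90 kt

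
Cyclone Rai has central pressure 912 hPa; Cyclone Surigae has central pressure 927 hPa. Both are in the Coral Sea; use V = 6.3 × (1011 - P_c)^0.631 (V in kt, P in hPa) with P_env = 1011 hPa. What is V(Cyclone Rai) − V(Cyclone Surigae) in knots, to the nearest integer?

Cyclone Rai: ΔP = 99; V ≈ 6.3 × 99^0.631 ≈ 114.44 kt.
Cyclone Surigae: ΔP = 84; V ≈ 6.3 × 84^0.631 ≈ 103.17 kt.
Difference ≈ 114.44 − 103.17 = 11.27 → 11 kt.

11 kt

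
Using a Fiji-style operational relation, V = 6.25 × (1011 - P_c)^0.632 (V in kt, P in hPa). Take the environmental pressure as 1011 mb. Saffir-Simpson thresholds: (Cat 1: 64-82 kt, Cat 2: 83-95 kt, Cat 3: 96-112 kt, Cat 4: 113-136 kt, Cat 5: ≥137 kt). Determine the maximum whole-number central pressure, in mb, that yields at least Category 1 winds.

971 mb

Category 1 begins at V = 64 kt.
Required ΔP = (64/6.25)^(1/0.632) = 10.240^1.582 ≈ 39.68 mb.
P_c ≤ 1011 − 39.68 = 971.32, so the highest integer P_c is 971 mb.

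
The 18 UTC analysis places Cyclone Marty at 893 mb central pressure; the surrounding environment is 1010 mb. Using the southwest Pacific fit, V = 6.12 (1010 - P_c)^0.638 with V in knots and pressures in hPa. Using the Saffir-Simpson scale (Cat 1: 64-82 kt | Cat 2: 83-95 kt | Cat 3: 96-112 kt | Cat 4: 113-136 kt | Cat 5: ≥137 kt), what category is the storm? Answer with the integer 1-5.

ΔP = 1010 − 893 = 117 mb.
V ≈ 6.12 × 117^0.638 = 6.12 × 20.87 ≈ 128 kt.
128 kt falls in the Category 4 band.

4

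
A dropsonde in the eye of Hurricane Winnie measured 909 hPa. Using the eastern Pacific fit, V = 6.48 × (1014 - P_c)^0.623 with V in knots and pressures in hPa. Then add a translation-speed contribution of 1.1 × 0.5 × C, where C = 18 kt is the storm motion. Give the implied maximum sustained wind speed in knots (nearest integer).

ΔP = 1014 − 909 = 105 hPa.
105^0.623 ≈ 18.164.
V ≈ 6.48 × 18.164 ≈ 117.7 kt.
Translation term: 1.1 × 0.5 × 18 = 9.9 kt.
Corrected V ≈ 127.6 kt → 128 kt.

128 kt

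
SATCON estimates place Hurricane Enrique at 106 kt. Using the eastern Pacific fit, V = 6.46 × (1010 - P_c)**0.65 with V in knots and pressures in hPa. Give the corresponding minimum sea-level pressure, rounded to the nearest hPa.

ΔP = (V / 6.46)^(1/0.65) = (106/6.46)^1.538.
106/6.46 = 16.409; 16.409^1.538 ≈ 74.02 hPa.
P_c = 1010 − 74.02 = 935.98 ≈ 936 hPa.

936 hPa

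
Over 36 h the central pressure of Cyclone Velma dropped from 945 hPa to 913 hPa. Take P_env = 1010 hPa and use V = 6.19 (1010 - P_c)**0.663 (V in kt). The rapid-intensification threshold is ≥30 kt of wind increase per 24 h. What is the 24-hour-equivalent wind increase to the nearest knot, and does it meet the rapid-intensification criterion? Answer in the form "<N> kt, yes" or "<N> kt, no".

V₁: ΔP = 65, V ≈ 6.19 × 65^0.663 ≈ 98.55 kt.
V₂: ΔP = 97, V ≈ 6.19 × 97^0.663 ≈ 128.51 kt.
ΔV over 36 h = 29.96 kt → 24 h equivalent = 29.96 × 24/36 ≈ 19.97 kt.
20 kt < 30 kt ⇒ not rapid intensification.

20 kt, no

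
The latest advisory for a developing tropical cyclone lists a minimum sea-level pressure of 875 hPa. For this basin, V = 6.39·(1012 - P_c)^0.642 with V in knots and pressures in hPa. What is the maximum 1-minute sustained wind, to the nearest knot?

150 kt

ΔP = 1012 − 875 = 137 hPa.
137^0.642 ≈ 23.538.
V ≈ 6.39 × 23.538 ≈ 150.4 kt.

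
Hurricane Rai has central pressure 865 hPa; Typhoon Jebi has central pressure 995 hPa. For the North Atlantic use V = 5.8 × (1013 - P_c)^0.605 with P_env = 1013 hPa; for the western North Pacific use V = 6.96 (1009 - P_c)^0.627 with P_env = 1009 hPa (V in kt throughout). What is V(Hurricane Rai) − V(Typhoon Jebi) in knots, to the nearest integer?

83 kt

Hurricane Rai: ΔP = 148; V ≈ 5.8 × 148^0.605 ≈ 119.24 kt.
Typhoon Jebi: ΔP = 14; V ≈ 6.96 × 14^0.627 ≈ 36.41 kt.
Difference ≈ 119.24 − 36.41 = 82.83 → 83 kt.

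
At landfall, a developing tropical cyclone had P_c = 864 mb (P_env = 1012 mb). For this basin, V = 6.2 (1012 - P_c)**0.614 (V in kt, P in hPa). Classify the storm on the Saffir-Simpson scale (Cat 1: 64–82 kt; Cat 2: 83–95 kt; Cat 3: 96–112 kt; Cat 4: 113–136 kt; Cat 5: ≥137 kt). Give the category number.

ΔP = 1012 − 864 = 148 mb.
V ≈ 6.2 × 148^0.614 = 6.2 × 21.51 ≈ 133 kt.
133 kt falls in the Category 4 band.

4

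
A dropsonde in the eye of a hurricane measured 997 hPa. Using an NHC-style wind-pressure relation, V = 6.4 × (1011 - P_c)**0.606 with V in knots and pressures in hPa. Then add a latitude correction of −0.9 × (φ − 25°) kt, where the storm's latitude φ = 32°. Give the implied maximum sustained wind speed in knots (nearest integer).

ΔP = 1011 − 997 = 14 hPa.
14^0.606 ≈ 4.949.
V ≈ 6.4 × 4.949 ≈ 31.7 kt.
Latitude correction: −0.9 × (32 − 25) = -6.3 kt.
Corrected V ≈ 25.4 kt → 25 kt.

25 kt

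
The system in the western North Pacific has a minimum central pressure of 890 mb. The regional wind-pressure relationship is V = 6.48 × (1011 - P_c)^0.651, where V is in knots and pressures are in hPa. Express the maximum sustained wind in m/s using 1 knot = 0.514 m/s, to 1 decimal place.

75.6 m/s

ΔP = 1011 − 890 = 121 mb.
V ≈ 6.48 × 121^0.651 = 6.48 × 22.693 ≈ 147.051 kt.
147.051 × 0.514 ≈ 75.58 m/s → 75.6 m/s.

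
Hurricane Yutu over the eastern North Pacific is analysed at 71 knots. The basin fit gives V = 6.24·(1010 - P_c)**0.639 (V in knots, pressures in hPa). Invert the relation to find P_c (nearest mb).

965 mb

ΔP = (V / 6.24)^(1/0.639) = (71/6.24)^1.565.
71/6.24 = 11.378; 11.378^1.565 ≈ 44.95 mb.
P_c = 1010 − 44.95 = 965.05 ≈ 965 mb.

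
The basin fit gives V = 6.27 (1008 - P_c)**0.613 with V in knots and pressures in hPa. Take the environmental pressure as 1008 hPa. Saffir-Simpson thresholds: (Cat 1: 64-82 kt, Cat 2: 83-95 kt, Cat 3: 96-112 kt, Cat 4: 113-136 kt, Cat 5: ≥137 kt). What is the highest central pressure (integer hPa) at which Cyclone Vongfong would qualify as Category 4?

896 hPa

Category 4 begins at V = 113 kt.
Required ΔP = (113/6.27)^(1/0.613) = 18.022^1.631 ≈ 111.85 hPa.
P_c ≤ 1008 − 111.85 = 896.15, so the highest integer P_c is 896 hPa.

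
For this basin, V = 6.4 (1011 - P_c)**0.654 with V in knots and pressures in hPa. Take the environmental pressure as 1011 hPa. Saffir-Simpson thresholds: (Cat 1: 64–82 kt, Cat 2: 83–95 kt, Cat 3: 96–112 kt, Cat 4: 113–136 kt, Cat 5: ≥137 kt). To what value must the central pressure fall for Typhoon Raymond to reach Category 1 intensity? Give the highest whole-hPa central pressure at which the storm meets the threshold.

977 hPa

Category 1 begins at V = 64 kt.
Required ΔP = (64/6.4)^(1/0.654) = 10.000^1.529 ≈ 33.81 hPa.
P_c ≤ 1011 − 33.81 = 977.19, so the highest integer P_c is 977 hPa.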